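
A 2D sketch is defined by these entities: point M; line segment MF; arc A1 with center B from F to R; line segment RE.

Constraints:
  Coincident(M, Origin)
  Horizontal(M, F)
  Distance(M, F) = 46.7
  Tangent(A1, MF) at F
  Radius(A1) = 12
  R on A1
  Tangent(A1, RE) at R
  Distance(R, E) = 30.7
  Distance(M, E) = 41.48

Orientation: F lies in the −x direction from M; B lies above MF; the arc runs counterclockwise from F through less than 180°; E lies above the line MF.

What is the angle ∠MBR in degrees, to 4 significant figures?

10.79°

M is at the origin; MF is horizontal with |MF| = 46.7 and F on the −x side, so F = (-46.70, 0.000). A1 meets MF tangentially, so BF is at right angles to MF, so B = F + (0, 12) = (-46.70, 12.00). Since BR ⟂ RE (tangency), |BE| = √(12.0² + 30.7²) = 32.96 regardless of where R sits on A1. So E lies on both circle(M, 41.48) and circle(B, 32.96); the above-MF intersection is E = (-22.77, 34.67). R is the foot of the tangent from E: R = (-35.84, 6.891).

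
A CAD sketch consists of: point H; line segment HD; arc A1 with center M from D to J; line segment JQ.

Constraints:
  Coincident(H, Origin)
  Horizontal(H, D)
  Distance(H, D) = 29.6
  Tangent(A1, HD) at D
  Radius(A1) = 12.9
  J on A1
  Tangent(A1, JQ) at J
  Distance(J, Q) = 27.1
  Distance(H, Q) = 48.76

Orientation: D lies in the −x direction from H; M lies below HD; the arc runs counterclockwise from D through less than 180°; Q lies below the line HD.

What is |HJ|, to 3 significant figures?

45.0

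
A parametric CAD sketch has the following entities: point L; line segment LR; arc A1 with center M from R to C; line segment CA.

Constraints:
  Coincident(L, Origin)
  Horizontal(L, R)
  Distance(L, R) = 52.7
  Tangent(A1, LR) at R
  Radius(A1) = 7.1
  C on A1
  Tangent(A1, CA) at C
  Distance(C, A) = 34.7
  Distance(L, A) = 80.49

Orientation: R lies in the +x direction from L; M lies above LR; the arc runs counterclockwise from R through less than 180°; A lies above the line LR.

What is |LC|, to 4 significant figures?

59.54

L is at the origin; L and R share the same y with |LR| = 52.7 and R on the +x side, so R = (52.70, 0.000). The tangent condition forces MR to be normal to LR, so M = R + (0, 7.1) = (52.70, 7.100). Since MC ⟂ CA (tangency), |MA| = √(7.1² + 34.7²) = 35.42 regardless of where C sits on A1. So A lies on both circle(L, 80.49) and circle(M, 35.42); the above-LR intersection is A = (71.38, 37.19). C is the foot of the tangent from A: C = (59.36, 4.640).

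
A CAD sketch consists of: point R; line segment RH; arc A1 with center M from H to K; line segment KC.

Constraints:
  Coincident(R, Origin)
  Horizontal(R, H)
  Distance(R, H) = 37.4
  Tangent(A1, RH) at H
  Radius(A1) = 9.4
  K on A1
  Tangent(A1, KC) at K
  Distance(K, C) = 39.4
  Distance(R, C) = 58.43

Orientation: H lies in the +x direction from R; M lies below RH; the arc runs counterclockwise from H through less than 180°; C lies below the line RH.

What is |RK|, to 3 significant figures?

29.8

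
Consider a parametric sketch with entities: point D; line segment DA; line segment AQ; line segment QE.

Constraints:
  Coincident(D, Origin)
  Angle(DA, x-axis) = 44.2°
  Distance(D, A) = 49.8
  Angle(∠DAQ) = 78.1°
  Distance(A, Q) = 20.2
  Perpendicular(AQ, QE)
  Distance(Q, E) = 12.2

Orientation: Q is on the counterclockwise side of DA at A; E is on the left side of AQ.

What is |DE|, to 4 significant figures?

37.86

D is at the origin; DA runs at 44.2° with length 49.8, so A = 49.8·(cos 44.2°, sin 44.2°) = (35.70, 34.72). ∠DAQ = 78.1°, so AQ runs at 44.2° + (180° − 78.1°) = 146.1° from the x-axis; with |AQ| = 20.2, Q = A + 20.2·(cos 146.1°, sin 146.1°) = (18.94, 45.99). AQ ⟂ QE; with |QE| = 12.2 on the left of AQ, E = Q + 12.2·(-0.5577, -0.8300) = (12.13, 35.86). Then |DE| = |E − D| = 37.86.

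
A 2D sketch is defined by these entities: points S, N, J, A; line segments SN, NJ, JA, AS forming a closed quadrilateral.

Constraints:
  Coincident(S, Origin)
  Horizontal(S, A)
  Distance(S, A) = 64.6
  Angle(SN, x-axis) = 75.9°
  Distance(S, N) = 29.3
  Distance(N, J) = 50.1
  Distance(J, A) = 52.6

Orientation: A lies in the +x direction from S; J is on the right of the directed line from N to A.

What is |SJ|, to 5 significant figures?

26.457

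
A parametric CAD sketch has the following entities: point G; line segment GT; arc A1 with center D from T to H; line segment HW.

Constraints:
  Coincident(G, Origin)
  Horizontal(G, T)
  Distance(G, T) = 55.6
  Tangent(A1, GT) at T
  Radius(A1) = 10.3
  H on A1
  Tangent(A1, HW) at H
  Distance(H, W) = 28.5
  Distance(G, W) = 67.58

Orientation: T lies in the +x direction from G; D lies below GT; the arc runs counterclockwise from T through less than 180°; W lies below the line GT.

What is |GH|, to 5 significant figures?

47.641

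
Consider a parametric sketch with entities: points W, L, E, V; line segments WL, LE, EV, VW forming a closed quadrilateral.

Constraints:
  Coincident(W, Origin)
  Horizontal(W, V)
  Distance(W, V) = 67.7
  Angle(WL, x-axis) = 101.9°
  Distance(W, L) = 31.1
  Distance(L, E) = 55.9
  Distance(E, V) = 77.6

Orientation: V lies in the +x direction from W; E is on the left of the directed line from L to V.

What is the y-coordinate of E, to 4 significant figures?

69.63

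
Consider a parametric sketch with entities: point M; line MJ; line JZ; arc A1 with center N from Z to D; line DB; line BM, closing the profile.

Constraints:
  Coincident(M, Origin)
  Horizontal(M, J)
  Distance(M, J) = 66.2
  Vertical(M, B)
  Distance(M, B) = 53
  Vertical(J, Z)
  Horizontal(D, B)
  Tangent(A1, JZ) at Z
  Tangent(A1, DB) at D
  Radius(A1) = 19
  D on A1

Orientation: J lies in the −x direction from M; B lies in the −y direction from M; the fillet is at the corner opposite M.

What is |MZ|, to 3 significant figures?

74.4

M is at the origin; MJ is horizontal with |MJ| = 66.2 and J on the −x side, so J = (-66.2, 0.00). MB is vertical with |MB| = 53.0 and B on the −y side, so B = (0.00, -53.0). The virtual corner opposite M is at (-66.2, -53.0). Since A1 is tangent to JZ there, NZ ⟂ JZ and since A1 is tangent to DB there, ND ⟂ DB, with radius 19.0, so the center N sits 19.0 in from both sides at N = (-47.2, -34.0). That places the tangent points at Z = (-66.2, -34.0) on JZ and D = (-47.2, -53.0) on DB. Then |MZ| = |Z − M| = 74.4.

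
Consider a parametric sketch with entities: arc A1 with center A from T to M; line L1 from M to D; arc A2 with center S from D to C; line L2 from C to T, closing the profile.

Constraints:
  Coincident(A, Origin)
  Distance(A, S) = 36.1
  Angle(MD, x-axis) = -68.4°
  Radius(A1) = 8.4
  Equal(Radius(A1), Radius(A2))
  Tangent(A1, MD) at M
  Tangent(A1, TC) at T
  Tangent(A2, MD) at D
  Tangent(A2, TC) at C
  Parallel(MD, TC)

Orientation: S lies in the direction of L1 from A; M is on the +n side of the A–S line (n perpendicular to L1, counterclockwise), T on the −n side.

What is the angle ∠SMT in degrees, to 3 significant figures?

76.9°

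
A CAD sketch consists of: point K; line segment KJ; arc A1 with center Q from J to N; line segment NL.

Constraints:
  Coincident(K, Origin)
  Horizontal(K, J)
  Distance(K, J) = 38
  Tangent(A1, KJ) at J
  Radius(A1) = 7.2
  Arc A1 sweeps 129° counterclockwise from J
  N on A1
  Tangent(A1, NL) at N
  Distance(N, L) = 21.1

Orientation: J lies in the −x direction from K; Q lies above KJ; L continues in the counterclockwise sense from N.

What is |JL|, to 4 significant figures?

29.16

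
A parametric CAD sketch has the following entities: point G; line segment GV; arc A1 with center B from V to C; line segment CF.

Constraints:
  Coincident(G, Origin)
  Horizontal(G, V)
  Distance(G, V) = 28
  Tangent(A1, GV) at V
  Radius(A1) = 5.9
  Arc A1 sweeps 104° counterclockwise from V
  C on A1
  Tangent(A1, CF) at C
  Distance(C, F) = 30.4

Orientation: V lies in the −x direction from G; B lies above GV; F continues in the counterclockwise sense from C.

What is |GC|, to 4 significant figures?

23.45

G is at the origin; GV is horizontal with |GV| = 28.0 and V on the −x side, so V = (-28.00, 0.000). A1 meets GV tangentially, so BV is at right angles to GV, so B = V + (0, 5.9) = (-28.00, 5.900). On A1, V sits at bearing -90° from B; a 104° counterclockwise sweep puts C at bearing 14°, so C = B + 5.9·(cos 14°, sin 14°) = (-22.28, 7.327). Then |GC| = |C − G| = 23.45.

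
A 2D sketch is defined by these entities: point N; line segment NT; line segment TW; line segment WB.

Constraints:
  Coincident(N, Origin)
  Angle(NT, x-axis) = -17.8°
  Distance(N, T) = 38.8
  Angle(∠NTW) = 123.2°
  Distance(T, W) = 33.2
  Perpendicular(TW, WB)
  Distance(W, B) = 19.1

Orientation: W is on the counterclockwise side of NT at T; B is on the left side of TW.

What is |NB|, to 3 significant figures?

56.1

N is at the origin; NT runs at -17.8° with length 38.8, so T = 38.8·(cos -17.8°, sin -17.8°) = (36.9, -11.9). ∠NTW = 123.2°, so TW runs at -17.8° + (180° − 123.2°) = 39.0° from the x-axis; with |TW| = 33.2, W = T + 33.2·(cos 39.0°, sin 39.0°) = (62.7, 9.03). TW ⟂ WB; with |WB| = 19.1 on the left of TW, B = W + 19.1·(-0.629, 0.777) = (50.7, 23.9). Then |NB| = |B − N| = 56.1.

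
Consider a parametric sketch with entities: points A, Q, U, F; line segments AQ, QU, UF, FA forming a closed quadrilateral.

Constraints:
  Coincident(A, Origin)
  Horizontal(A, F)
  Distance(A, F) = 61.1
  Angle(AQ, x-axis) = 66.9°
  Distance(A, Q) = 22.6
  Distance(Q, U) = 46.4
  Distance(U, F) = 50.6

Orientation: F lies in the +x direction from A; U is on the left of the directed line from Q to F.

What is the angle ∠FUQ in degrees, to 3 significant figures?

70.7°

Checks: |QU| = 46.40 ✓; |UF| = 50.60 ✓.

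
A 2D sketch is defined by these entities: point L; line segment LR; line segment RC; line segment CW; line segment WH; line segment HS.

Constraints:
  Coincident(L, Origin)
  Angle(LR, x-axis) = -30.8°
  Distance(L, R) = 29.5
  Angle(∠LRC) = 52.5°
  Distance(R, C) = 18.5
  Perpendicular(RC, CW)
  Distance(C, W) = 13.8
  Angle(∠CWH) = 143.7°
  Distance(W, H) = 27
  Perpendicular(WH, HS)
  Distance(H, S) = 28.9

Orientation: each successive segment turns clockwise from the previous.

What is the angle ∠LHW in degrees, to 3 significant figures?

15.5°

L is at the origin; LR runs at -30.8° with length 29.5, so R = (25.3, -15.1). ∠LRC = 52.5° gives RC at -158° from the x-axis; with |RC| = 18.5, C = (8.15, -21.9). RC ⟂ CW, so CW runs at 112°; with |CW| = 13.8, W = (3.05, -9.12). ∠CWH = 143.7° gives WH at 75.4° from the x-axis; with |WH| = 27.0, H = (9.85, 17.0). Then cos ∠LHW = HL·HW / (|HL||HW|), giving 15.5°.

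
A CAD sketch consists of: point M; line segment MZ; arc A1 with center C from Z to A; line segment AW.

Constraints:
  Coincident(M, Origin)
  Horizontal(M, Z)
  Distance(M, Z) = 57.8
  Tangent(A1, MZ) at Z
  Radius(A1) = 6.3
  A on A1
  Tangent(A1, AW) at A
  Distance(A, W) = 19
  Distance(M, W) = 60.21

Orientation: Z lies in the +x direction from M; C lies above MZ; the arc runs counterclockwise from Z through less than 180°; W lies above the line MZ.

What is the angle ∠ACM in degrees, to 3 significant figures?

158°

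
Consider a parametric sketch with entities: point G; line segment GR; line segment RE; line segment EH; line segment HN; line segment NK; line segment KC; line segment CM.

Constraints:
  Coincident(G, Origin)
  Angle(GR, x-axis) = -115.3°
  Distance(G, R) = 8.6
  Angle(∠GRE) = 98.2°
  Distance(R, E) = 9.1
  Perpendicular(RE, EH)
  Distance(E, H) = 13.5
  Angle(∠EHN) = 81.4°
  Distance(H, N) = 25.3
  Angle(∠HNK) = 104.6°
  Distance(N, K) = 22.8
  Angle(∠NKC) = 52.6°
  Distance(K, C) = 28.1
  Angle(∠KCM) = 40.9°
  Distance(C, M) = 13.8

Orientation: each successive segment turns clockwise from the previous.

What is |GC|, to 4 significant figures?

9.718

∠HNK = 104.6° gives NK at -101.1° from the x-axis; with |NK| = 22.8, K = (10.00, -25.54). ∠NKC = 52.6° gives KC at 131.5° from the x-axis; with |KC| = 28.1, C = (-8.615, -4.496). Then |GC| = |C − G| = 9.718.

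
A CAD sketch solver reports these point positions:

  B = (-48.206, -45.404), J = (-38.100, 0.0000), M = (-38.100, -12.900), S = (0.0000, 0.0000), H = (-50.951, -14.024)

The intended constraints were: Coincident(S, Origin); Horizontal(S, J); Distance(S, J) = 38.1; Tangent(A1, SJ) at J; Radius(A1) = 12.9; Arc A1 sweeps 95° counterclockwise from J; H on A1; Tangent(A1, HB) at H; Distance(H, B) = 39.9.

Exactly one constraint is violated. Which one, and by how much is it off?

Distance(H, B) = 39.9 — off by 8.40.

S = (0.00, 0.00) ✓; S.y = 0.00, J.y = 0.00 ✓; |SJ| = 38.10 ✓; ∠(MJ, JS) = 90.00° ✓; |MJ| = 12.90 ✓; bearing(M→H) − bearing(M→J) = 95.00° ✓; |MH| = 12.90 ✓; ∠(MH, HB) = 90.00° ✓; |HB| = 31.50 ✗.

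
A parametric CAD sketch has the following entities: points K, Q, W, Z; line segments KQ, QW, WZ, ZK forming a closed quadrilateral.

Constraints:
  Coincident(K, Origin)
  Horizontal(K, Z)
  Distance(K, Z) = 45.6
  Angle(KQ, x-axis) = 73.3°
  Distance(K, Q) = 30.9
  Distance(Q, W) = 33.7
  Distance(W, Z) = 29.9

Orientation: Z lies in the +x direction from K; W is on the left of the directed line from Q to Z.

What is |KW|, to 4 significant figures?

51.94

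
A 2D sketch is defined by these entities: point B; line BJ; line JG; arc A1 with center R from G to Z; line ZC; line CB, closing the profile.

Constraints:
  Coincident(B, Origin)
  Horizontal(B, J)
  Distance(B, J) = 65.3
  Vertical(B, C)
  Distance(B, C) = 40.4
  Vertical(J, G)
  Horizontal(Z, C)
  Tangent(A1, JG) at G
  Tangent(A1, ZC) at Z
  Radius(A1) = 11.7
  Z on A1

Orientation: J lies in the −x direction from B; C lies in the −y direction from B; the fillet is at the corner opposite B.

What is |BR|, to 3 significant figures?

60.8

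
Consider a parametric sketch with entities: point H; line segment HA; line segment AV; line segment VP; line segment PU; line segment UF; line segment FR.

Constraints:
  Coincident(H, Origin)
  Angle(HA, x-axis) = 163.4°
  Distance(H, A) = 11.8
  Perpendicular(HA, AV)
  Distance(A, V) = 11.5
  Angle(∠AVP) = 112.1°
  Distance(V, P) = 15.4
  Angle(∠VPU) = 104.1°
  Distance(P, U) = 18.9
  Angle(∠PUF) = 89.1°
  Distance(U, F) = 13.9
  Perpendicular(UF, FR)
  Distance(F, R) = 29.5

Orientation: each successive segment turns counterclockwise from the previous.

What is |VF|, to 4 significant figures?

22.46

∠VPU = 104.1° gives PU at 37.20° from the x-axis; with |PU| = 18.9, U = (12.48, -5.851). ∠PUF = 89.1° gives UF at 128.1° from the x-axis; with |UF| = 13.9, F = (3.903, 5.087). Then |VF| = |F − V| = 22.46.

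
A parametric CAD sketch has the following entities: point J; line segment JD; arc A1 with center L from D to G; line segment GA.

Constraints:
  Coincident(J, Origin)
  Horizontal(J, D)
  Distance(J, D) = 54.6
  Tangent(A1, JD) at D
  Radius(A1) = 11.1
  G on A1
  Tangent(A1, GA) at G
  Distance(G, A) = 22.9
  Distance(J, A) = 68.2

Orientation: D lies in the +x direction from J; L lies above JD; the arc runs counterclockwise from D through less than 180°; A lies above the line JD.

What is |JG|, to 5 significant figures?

66.740

Checks: ∠(LD, DJ) = 90.00° ✓; |LD| = 11.10 ✓; |LG| = 11.10 ✓; ∠(LG, GA) = 90.00° ✓; |GA| = 22.90 ✓; |JA| = 68.20 ✓.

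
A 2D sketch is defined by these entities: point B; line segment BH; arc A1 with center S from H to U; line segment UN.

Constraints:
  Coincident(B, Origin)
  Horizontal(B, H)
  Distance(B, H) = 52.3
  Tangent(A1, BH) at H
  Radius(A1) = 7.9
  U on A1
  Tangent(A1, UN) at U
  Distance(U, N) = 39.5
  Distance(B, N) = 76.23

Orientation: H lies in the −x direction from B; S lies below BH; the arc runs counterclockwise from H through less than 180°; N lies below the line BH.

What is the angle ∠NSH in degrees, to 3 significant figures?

170°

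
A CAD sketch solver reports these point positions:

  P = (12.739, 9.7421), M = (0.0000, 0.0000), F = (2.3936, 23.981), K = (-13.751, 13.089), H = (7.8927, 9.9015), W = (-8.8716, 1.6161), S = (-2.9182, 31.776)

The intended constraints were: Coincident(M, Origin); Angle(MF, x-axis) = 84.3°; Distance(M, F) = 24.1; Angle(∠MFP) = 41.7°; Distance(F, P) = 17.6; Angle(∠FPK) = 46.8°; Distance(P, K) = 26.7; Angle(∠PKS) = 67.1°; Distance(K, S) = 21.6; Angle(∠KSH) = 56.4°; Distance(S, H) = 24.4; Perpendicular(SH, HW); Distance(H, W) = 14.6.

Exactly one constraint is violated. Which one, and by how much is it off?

Distance(H, W) = 14.6 — off by 4.10.

M = (0.00, 0.00) ✓; MF at 84.30° ✓; |MF| = 24.10 ✓; ∠MFP = 41.70° ✓; |FP| = 17.60 ✓; ∠FPK = 46.80° ✓; |PK| = 26.70 ✓; ∠PKS = 67.10° ✓; |KS| = 21.60 ✓; ∠KSH = 56.40° ✓; |SH| = 24.40 ✓; ∠(SH, HW) = 90.00° ✓; |HW| = 18.70 ✗.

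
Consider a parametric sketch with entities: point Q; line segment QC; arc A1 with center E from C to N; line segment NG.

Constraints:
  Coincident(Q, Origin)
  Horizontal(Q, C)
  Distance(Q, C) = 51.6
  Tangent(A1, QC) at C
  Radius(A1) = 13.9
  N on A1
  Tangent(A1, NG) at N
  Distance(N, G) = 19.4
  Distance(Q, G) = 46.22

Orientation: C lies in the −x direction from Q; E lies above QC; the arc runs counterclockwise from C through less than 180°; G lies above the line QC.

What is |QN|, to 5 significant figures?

39.619

Checks: |EN| = 13.90 ✓; ∠(EN, NG) = 90.00° ✓; |NG| = 19.40 ✓; |QG| = 46.22 ✓.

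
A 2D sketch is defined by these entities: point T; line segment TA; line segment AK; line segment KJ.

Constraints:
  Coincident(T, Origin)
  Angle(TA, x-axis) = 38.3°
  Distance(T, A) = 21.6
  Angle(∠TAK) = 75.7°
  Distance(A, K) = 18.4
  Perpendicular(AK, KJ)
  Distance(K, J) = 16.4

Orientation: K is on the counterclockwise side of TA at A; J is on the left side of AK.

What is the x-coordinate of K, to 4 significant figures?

2.334

T is at the origin; TA runs at 38.3° with length 21.6, so A = 21.6·(cos 38.3°, sin 38.3°) = (16.95, 13.39). ∠TAK = 75.7°, so AK runs at 38.3° + (180° − 75.7°) = 142.6° from the x-axis; with |AK| = 18.4, K = A + 18.4·(cos 142.6°, sin 142.6°) = (2.334, 24.56). So K.x = 2.334.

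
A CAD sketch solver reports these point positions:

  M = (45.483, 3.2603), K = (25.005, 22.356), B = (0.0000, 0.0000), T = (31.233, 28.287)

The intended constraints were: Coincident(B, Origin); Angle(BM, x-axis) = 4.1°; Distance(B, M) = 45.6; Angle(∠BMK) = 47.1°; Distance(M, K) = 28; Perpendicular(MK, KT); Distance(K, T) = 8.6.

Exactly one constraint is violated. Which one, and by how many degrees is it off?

Perpendicular(MK, KT) — off by 3.40°.

B = (0.00, 0.00) ✓; BM at 4.100° ✓; |BM| = 45.60 ✓; ∠BMK = 47.10° ✓; |MK| = 28.00 ✓; ∠(MK, KT) = 93.40° ✗; |KT| = 8.600 ✓.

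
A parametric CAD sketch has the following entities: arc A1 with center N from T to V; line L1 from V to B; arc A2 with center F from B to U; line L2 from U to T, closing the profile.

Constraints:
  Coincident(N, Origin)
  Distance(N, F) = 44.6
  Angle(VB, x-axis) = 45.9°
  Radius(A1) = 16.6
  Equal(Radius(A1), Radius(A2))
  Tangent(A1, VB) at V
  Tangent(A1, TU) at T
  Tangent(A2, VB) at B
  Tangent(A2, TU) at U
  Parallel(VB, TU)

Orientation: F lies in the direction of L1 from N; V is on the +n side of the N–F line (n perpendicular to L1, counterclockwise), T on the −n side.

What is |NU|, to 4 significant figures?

47.59

Tangency of A1 to both parallel lines with radius 16.6 puts V and T at N ± 16.6·n: V = (-11.92, 11.55), T = (11.92, -11.55). Equal radii place B and U the same way about F: B = F + 16.6·n = (19.12, 43.58), U = F − 16.6·n = (42.96, 20.48). Then |NU| = |U − N| = 47.59.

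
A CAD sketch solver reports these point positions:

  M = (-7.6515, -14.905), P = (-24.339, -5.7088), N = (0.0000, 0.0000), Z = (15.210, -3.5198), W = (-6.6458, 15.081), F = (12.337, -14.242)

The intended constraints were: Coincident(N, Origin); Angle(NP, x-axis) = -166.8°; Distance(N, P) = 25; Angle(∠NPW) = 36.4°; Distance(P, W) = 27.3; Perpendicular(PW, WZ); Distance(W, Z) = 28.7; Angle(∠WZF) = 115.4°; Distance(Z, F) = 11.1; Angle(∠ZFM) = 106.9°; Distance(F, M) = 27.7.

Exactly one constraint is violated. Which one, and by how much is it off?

Distance(F, M) = 27.7 — off by 7.70.

N = (0.00, 0.00) ✓; NP at -166.8° ✓; |NP| = 25.00 ✓; ∠NPW = 36.40° ✓; |PW| = 27.30 ✓; ∠(PW, WZ) = 90.00° ✓; |WZ| = 28.70 ✓; ∠WZF = 115.4° ✓; |ZF| = 11.10 ✓; ∠ZFM = 106.9° ✓; |FM| = 20.00 ✗.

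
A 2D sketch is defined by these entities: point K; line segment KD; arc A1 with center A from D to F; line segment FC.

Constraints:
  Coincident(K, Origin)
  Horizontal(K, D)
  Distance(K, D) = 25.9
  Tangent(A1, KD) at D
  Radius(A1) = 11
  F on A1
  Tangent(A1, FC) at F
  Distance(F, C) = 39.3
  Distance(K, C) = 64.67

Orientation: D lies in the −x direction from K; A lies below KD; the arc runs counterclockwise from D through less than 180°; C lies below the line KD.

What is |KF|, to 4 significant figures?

37.84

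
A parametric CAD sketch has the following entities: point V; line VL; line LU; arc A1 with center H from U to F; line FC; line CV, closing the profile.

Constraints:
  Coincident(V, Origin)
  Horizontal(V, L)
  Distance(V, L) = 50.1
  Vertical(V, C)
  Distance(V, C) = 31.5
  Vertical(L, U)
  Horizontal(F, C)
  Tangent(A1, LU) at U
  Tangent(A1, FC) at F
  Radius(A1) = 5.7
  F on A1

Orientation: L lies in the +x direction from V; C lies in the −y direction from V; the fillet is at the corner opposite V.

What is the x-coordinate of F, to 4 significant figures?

44.40

V is at the origin; V and L share the same y with |VL| = 50.1 and L on the +x side, so L = (50.10, 0.000). V and C share the same x with |VC| = 31.5 and C on the −y side, so C = (0.000, -31.50). The virtual corner opposite V is at (50.10, -31.50). Since A1 is tangent to LU there, HU ⟂ LU and the tangent condition forces HF to be normal to FC, with radius 5.7, so the center H sits 5.7 in from both sides at H = (44.40, -25.80). That places the tangent points at U = (50.10, -25.80) on LU and F = (44.40, -31.50) on FC. So F.x = 44.40.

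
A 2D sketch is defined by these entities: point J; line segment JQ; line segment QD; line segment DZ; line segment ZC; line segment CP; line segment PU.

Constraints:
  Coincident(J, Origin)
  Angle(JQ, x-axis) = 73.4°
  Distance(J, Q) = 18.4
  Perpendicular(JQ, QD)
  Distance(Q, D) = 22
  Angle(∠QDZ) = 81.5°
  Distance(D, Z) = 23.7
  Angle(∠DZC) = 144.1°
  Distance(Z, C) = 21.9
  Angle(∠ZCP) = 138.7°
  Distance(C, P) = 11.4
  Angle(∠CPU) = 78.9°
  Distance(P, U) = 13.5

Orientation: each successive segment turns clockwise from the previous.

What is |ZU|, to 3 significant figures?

25.3

J is at the origin; JQ runs at 73.4° with length 18.4, so Q = (5.26, 17.6). The perpendicularity gives QD at right angles to JQ, so QD runs at -16.6°; with |QD| = 22.0, D = (26.3, 11.3). ∠QDZ = 81.5° gives DZ at -115° from the x-axis; with |DZ| = 23.7, Z = (16.3, -10.1). ∠DZC = 144.1° gives ZC at -151° from the x-axis; with |ZC| = 21.9, C = (-2.87, -20.7). ∠ZCP = 138.7° gives CP at 168° from the x-axis; with |CP| = 11.4, P = (-14.0, -18.3). ∠CPU = 78.9° gives PU at 66.6° from the x-axis; with |PU| = 13.5, U = (-8.64, -5.91). Then |ZU| = |U − Z| = 25.3.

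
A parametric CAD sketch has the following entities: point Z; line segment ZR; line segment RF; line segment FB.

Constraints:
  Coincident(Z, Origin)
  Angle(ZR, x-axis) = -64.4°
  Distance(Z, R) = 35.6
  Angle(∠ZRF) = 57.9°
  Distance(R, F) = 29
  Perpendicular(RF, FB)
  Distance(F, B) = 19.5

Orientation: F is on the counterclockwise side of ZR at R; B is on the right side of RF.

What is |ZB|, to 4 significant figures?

50.67

Z is at the origin; ZR runs at -64.4° with length 35.6, so R = 35.6·(cos -64.4°, sin -64.4°) = (15.38, -32.11). ∠ZRF = 57.9°, so RF runs at -64.4° + (180° − 57.9°) = 57.70° from the x-axis; with |RF| = 29.0, F = R + 29.0·(cos 57.70°, sin 57.70°) = (30.88, -7.593). RF ⟂ FB; with |FB| = 19.5 on the right of RF, B = F + 19.5·(0.8453, -0.5344) = (47.36, -18.01). Then |ZB| = |B − Z| = 50.67.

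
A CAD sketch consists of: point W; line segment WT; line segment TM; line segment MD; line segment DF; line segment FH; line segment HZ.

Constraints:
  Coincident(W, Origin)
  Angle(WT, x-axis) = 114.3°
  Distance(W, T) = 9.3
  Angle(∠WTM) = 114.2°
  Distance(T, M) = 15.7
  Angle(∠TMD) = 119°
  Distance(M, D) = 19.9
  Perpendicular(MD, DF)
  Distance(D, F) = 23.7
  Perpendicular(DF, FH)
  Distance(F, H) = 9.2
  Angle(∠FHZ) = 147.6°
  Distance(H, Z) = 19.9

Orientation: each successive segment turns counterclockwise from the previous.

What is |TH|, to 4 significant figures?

20.85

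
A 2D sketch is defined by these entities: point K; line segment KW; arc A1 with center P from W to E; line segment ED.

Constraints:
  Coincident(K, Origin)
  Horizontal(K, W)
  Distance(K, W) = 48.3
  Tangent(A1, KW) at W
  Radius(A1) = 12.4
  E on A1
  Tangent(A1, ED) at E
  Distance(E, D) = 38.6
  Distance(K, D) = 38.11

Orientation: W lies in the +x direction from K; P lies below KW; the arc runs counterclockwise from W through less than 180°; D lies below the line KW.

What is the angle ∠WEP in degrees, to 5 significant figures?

64.033°

Checks: |KW| = 48.30 ✓; |PE| = 12.40 ✓; ∠(PE, ED) = 90.00° ✓; |ED| = 38.60 ✓; |KD| = 38.11 ✓.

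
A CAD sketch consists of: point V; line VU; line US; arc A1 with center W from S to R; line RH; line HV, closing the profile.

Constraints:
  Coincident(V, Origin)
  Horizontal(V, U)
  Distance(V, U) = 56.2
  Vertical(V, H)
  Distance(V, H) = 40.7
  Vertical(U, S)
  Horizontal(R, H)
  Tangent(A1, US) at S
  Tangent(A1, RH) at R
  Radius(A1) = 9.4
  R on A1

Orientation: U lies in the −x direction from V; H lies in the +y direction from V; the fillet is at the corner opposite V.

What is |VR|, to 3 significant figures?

62.0

V is at the origin; VU is horizontal with |VU| = 56.2 and U on the −x side, so U = (-56.2, 0.00). VH is vertical with |VH| = 40.7 and H on the +y side, so H = (0.00, 40.7). The virtual corner opposite V is at (-56.2, 40.7). Since A1 is tangent to US there, WS ⟂ US and the tangent condition forces WR to be normal to RH, with radius 9.4, so the center W sits 9.4 in from both sides at W = (-46.8, 31.3). That places the tangent points at S = (-56.2, 31.3) on US and R = (-46.8, 40.7) on RH. Then |VR| = |R − V| = 62.0.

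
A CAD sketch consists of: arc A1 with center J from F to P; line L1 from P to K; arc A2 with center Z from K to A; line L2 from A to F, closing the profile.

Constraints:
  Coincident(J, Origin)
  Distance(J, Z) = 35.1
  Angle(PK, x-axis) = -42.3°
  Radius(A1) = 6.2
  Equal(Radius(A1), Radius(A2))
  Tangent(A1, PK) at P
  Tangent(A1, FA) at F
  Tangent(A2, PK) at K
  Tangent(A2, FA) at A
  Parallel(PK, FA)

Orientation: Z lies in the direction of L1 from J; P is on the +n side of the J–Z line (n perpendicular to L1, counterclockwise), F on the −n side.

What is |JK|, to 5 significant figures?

35.643

Tangency of A1 to both parallel lines with radius 6.2 puts P and F at J ± 6.2·n: P = (4.1727, 4.5857), F = (-4.1727, -4.5857). Equal radii place K and A the same way about Z: K = Z + 6.2·n = (30.134, -19.037), A = Z − 6.2·n = (21.788, -28.208). Then |JK| = |K − J| = 35.643.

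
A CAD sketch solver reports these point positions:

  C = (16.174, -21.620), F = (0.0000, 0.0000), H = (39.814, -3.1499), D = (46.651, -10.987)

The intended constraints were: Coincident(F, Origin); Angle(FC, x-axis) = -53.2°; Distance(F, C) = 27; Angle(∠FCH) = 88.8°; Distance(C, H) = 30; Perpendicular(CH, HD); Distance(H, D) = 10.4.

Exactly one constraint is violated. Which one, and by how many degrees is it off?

Perpendicular(CH, HD) — off by 3.10°.

F = (0.00, 0.00) ✓; FC at -53.20° ✓; |FC| = 27.00 ✓; ∠FCH = 88.80° ✓; |CH| = 30.00 ✓; ∠(CH, HD) = 86.90° ✗; |HD| = 10.40 ✓.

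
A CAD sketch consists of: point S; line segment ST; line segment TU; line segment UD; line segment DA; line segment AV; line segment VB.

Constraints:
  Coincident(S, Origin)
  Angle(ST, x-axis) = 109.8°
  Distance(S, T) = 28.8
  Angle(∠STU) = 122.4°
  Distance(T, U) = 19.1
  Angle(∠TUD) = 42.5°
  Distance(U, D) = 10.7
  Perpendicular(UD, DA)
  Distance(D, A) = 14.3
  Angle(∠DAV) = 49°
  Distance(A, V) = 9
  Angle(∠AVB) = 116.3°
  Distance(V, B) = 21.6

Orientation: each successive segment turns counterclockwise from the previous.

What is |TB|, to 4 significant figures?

25.83

S is at the origin; ST runs at 109.8° with length 28.8, so T = (-9.756, 27.10). ∠STU = 122.4° gives TU at 167.4° from the x-axis; with |TU| = 19.1, U = (-28.40, 31.26). ∠TUD = 42.5° gives UD at -55.10° from the x-axis; with |UD| = 10.7, D = (-22.27, 22.49). UD is perpendicular to DA, so DA runs at 34.90°; with |DA| = 14.3, A = (-10.55, 30.67). ∠DAV = 49.0° gives AV at 165.9° from the x-axis; with |AV| = 9.0, V = (-19.27, 32.86). ∠AVB = 116.3° gives VB at -130.4° from the x-axis; with |VB| = 21.6, B = (-33.27, 16.41). Then |TB| = |B − T| = 25.83.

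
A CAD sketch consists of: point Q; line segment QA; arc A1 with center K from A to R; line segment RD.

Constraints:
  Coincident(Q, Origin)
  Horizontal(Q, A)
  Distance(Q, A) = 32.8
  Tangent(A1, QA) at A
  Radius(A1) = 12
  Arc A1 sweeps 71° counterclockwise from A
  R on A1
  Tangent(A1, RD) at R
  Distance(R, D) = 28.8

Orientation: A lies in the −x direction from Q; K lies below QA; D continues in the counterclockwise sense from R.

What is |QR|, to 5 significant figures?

44.882

Q is at the origin; Q and A share the same y with |QA| = 32.8 and A on the −x side, so A = (-32.800, 0.0000). The tangent condition forces KA to be normal to QA, so K = A + (0, -12) = (-32.800, -12.000). On A1, A sits at bearing 90° from K; a 71° counterclockwise sweep puts R at bearing 161°, so R = K + 12.0·(cos 161°, sin 161°) = (-44.146, -8.0932). Then |QR| = |R − Q| = 44.882.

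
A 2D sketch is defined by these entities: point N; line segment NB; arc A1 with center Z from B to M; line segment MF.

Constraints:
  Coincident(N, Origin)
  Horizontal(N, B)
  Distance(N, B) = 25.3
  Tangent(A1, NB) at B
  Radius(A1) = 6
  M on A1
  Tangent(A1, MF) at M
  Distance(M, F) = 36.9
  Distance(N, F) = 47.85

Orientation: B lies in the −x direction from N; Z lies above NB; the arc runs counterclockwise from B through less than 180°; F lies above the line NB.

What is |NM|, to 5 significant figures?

20.287

Checks: |ZM| = 6.000 ✓; ∠(ZM, MF) = 90.00° ✓; |MF| = 36.90 ✓; |NF| = 47.85 ✓.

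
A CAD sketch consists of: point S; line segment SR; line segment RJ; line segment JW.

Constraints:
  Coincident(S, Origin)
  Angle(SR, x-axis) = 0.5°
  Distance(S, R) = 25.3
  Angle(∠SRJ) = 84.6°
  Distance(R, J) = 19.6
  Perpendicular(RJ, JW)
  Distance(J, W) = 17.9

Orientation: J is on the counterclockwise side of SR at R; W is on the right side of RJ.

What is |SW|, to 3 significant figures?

46.4

S is at the origin; SR runs at 0.5° with length 25.3, so R = 25.3·(cos 0.5°, sin 0.5°) = (25.3, 0.221). ∠SRJ = 84.6°, so RJ runs at 0.5° + (180° − 84.6°) = 95.9° from the x-axis; with |RJ| = 19.6, J = R + 19.6·(cos 95.9°, sin 95.9°) = (23.3, 19.7). The perpendicularity gives JW at right angles to RJ; with |JW| = 17.9 on the right of RJ, W = J + 17.9·(0.995, 0.103) = (41.1, 21.6). Then |SW| = |W − S| = 46.4.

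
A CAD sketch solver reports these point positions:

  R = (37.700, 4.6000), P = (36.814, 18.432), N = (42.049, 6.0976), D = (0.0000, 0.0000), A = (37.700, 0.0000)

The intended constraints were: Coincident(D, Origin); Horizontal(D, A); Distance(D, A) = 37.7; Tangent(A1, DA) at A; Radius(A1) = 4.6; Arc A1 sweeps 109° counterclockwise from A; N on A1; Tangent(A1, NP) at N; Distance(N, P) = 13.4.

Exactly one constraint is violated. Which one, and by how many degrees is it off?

Tangent(A1, NP) at N — off by 4.00°.

D = (0.00, 0.00) ✓; D.y = 0.00, A.y = 0.00 ✓; |DA| = 37.70 ✓; ∠(RA, AD) = 90.00° ✓; |RA| = 4.600 ✓; bearing(R→N) − bearing(R→A) = 109.0° ✓; |RN| = 4.600 ✓; ∠(RN, NP) = 86.00° ✗; |NP| = 13.40 ✓.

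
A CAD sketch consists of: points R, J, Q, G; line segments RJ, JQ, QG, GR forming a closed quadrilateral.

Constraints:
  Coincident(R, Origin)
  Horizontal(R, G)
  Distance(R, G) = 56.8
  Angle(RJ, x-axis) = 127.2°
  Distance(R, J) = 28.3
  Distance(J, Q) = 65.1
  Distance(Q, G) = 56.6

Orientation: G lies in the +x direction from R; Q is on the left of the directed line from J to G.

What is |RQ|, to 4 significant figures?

67.14

R is at the origin; RG is horizontal with |RG| = 56.8 and G in +x, so G = (56.8, 0). RJ runs at 127.2° with |RJ| = 28.3, so J = (-17.11, 22.54). Q is determined by |JQ| = 65.1 and |QG| = 56.6 together: it lies at the intersection of circle(J, 65.1) and circle(G, 56.6). With |JG| = 77.27, the foot of the radical line on JG is 45.33 from J and the perpendicular offset is √(65.1² − 45.33²) = 46.73. Taking the left-of-JG solution: Q = (39.88, 54.01).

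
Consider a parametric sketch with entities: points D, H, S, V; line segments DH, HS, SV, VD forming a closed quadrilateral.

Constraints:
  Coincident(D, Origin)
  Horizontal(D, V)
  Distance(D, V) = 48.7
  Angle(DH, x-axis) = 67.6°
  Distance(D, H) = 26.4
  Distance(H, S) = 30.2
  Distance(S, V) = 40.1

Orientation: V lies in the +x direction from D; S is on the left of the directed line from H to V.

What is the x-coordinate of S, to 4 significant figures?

36.87

D is at the origin; DV is horizontal with |DV| = 48.7 and V in +x, so V = (48.7, 0). DH runs at 67.6° with |DH| = 26.4, so H = (10.06, 24.41). S is determined by |HS| = 30.2 and |SV| = 40.1 together: it lies at the intersection of circle(H, 30.2) and circle(V, 40.1). With |HV| = 45.70, the foot of the radical line on HV is 15.24 from H and the perpendicular offset is √(30.2² − 15.24²) = 26.07. Taking the left-of-HV solution: S = (36.87, 38.31).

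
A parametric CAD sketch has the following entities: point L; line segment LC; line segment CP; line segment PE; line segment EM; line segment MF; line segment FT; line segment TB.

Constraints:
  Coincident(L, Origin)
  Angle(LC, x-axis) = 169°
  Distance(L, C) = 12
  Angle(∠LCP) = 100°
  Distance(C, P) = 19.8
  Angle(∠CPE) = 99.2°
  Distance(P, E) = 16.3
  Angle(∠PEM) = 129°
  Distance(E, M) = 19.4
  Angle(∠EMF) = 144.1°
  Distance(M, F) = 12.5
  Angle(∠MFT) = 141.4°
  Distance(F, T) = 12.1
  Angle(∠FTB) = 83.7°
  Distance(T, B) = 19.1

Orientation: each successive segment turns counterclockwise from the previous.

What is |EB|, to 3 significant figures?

26.1

∠MFT = 141.4° gives FT at 95.3° from the x-axis; with |FT| = 12.1, T = (19.1, 4.99). ∠FTB = 83.7° gives TB at -168° from the x-axis; with |TB| = 19.1, B = (0.383, 1.15). Then |EB| = |B − E| = 26.1.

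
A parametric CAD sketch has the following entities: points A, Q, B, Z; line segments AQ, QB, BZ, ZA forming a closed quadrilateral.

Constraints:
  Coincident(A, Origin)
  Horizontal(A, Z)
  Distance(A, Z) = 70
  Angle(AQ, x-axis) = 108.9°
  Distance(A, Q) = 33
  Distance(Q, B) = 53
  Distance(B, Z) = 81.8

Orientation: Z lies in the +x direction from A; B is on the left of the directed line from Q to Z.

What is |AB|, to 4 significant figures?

74.00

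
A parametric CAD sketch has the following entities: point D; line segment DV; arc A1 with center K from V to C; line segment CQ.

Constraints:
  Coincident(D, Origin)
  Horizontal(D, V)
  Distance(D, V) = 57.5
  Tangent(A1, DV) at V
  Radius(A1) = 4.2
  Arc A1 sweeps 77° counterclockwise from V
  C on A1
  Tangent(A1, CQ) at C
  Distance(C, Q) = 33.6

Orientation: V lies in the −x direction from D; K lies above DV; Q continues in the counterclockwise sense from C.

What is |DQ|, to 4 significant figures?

58.29

On A1, V sits at bearing -90° from K; a 77° counterclockwise sweep puts C at bearing -13°, so C = K + 4.2·(cos -13°, sin -13°) = (-53.41, 3.255). The tangent condition forces KC to be normal to CQ, so CQ runs along (−sin -13°, cos -13°); with |CQ| = 33.6, Q = (-45.85, 35.99). Then |DQ| = |Q − D| = 58.29.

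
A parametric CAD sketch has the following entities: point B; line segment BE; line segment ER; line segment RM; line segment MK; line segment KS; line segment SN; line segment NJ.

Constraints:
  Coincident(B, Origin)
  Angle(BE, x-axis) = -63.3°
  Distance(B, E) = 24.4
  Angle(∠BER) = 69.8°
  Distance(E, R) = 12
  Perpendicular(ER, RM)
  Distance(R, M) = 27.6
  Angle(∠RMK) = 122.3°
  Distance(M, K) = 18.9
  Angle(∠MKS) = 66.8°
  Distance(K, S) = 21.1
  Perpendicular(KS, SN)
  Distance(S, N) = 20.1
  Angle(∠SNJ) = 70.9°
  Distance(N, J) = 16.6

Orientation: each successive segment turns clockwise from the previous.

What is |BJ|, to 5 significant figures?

7.2391

B is at the origin; BE runs at -63.3° with length 24.4, so E = (10.963, -21.798). ∠BER = 69.8° gives ER at -173.50° from the x-axis; with |ER| = 12.0, R = (-0.95948, -23.157). ER is perpendicular to RM, so RM runs at 96.500°; with |RM| = 27.6, M = (-4.0839, 4.2659). ∠RMK = 122.3° gives MK at 38.800° from the x-axis; with |MK| = 18.9, K = (10.646, 16.109). ∠MKS = 66.8° gives KS at -74.400° from the x-axis; with |KS| = 21.1, S = (16.320, -4.2140). The perpendicularity gives SN at right angles to KS, so SN runs at -164.40°; with |SN| = 20.1, N = (-3.0398, -9.6193). ∠SNJ = 70.9° gives NJ at 86.500° from the x-axis; with |NJ| = 16.6, J = (-2.0264, 6.9497). Then |BJ| = |J − B| = 7.2391.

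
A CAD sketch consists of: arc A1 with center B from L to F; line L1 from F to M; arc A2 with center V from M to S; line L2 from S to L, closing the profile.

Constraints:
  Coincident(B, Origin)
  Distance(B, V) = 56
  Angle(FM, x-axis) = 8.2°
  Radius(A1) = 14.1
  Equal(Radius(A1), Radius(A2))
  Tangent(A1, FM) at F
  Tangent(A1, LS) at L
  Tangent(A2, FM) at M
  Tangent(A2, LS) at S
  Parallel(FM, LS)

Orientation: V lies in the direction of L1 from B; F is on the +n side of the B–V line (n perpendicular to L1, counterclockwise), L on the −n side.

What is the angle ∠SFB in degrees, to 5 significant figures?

63.271°

The slot axis is L1's direction at 8.2°, so u = (cos 8.2°, sin 8.2°) = (0.98978, 0.14263) and n = (−sin 8.2°, cos 8.2°) = (-0.14263, 0.98978). B is at the origin and V lies 56.0 along u from B, so V = 56.0·u = (55.427, 7.9872). Tangency of A1 to both parallel lines with radius 14.1 puts F and L at B ± 14.1·n: F = (-2.0111, 13.956), L = (2.0111, -13.956). Equal radii place M and S the same way about V: M = V + 14.1·n = (53.416, 21.943), S = V − 14.1·n = (57.439, -5.9686). Then cos ∠SFB = FS·FB / (|FS||FB|), giving 63.271°.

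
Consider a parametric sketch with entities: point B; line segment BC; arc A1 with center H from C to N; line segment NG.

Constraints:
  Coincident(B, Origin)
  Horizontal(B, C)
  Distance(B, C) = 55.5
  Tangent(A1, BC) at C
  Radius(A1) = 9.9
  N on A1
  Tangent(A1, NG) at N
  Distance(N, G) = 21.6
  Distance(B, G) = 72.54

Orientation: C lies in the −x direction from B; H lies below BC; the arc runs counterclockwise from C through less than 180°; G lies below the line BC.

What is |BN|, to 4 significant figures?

66.15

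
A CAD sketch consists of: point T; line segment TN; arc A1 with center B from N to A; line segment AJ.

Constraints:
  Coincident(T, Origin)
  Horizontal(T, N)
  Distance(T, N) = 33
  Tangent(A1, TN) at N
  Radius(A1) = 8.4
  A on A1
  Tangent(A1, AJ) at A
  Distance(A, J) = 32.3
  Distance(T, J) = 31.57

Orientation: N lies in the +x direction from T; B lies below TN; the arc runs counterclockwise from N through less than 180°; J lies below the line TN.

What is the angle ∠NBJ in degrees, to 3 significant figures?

132°

T is at the origin; TN is horizontal with |TN| = 33.0 and N on the +x side, so N = (33.0, 0.00). A1 meets TN tangentially, so BN is at right angles to TN, so B = N + (0, -8.4) = (33.0, -8.40). Since BA ⟂ AJ (tangency), |BJ| = √(8.4² + 32.3²) = 33.4 regardless of where A sits on A1. So J lies on both circle(T, 31.57) and circle(B, 33.4); the below-TN intersection is J = (8.02, -30.5). A is the foot of the tangent from J: A = (26.0, -3.72).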